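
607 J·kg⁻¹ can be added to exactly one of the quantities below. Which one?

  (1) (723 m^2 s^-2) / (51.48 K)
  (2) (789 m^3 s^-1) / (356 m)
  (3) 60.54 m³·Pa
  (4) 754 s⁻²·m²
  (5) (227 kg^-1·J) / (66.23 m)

(4)

Reference: J·kg⁻¹ = N·m·kg⁻¹ = m²·s⁻².
Each option:
  (1) [m²·s⁻²] / [K] = m²·s⁻²·K⁻¹
  (2) [m³·s⁻¹] / [m] = m²·s⁻¹
  (3) Pa·m³ = N·m⁻²·m³ = kg·m²·s⁻²
  (4) m²·s⁻²  ← same
  (5) [m²·s⁻²] / [m] = m·s⁻²
Only (4) matches m²·s⁻².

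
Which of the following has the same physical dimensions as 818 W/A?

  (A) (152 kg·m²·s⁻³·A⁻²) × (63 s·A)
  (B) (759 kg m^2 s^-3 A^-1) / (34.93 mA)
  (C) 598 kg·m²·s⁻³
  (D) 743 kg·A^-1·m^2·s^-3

Reference: W·A⁻¹ = J·s⁻¹·A⁻¹ = kg·m²·s⁻³·A⁻¹.
Each option:
  (A) [kg·m²·s⁻³·A⁻²] · [s·A] = kg·m²·s⁻²·A⁻¹
  (B) [kg·m²·s⁻³·A⁻¹] / [A] = kg·m²·s⁻³·A⁻²
  (C) kg·m²·s⁻³
  (D) kg·m²·s⁻³·A⁻¹  ← same
Only (D) matches kg·m²·s⁻³·A⁻¹.

(D)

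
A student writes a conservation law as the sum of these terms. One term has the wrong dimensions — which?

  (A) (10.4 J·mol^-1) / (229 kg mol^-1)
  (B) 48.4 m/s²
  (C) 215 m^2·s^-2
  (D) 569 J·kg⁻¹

(B)

In SI base units:
  (A) [kg·m²·s⁻²·mol⁻¹] / [kg·mol⁻¹] = m²·s⁻²
  (B) m·s⁻²
  (C) m²·s⁻²
  (D) J·kg⁻¹ = N·m·kg⁻¹ = m²·s⁻²
All reduce to m²·s⁻² except (B), which is m·s⁻².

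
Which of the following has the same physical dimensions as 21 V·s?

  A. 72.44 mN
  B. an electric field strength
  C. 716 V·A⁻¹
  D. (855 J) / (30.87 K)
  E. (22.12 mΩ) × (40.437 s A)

E.

Reference: V·s = J·C⁻¹·s = kg·m²·s⁻²·A⁻¹.
Each option:
  A. N = kg·m·s⁻²
  B. [electric field strength] = kg·m·s⁻³·A⁻¹
  C. V·A⁻¹ = J·C⁻¹·A⁻¹ = kg·m²·s⁻³·A⁻²
  D. [kg·m²·s⁻²] / [K] = kg·m²·s⁻²·K⁻¹
  E. [kg·m²·s⁻³·A⁻²] · [s·A] = kg·m²·s⁻²·A⁻¹  ← same
Only E. matches kg·m²·s⁻²·A⁻¹.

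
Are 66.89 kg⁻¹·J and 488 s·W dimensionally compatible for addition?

Work out the base dimensions of each:
  66.89 kg⁻¹·J:  J·kg⁻¹ = N·m·kg⁻¹ = m²·s⁻²
  488 s·W:  W·s = J·s⁻¹·s = kg·m²·s⁻²
m²·s⁻² ≠ kg·m²·s⁻², so they cannot be added.

No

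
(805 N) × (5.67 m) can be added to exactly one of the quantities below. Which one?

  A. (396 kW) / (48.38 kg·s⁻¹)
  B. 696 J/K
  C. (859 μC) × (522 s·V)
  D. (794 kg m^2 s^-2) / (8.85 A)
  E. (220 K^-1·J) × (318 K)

E.

Reference: [kg·m·s⁻²] · [m] = kg·m²·s⁻².
Each option:
  A. [kg·m²·s⁻³] / [kg·s⁻¹] = m²·s⁻²
  B. J·K⁻¹ = N·m·K⁻¹ = kg·m²·s⁻²·K⁻¹
  C. [s·A] · [kg·m²·s⁻²·A⁻¹] = kg·m²·s⁻¹
  D. [kg·m²·s⁻²] / [A] = kg·m²·s⁻²·A⁻¹
  E. [kg·m²·s⁻²·K⁻¹] · [K] = kg·m²·s⁻²  ← same
Only E. matches kg·m²·s⁻².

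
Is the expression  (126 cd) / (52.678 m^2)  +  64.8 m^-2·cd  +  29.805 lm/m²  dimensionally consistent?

Reduce each to base SI dimensions:
  (126 cd) / (52.678 m^2):  [cd] / [m²] = m⁻²·cd
  64.8 m^-2·cd:  cd·m⁻² = m⁻²·cd
  29.805 lm/m²:  lm·m⁻² = cd·m⁻² = m⁻²·cd
Every term reduces to m⁻²·cd.

Yes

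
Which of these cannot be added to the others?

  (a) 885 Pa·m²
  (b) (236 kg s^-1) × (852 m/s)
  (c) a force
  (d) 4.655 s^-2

In SI base units:
  (a) Pa·m² = N·m⁻²·m² = kg·m·s⁻²
  (b) [kg·s⁻¹] · [m·s⁻¹] = kg·m·s⁻²
  (c) [force] = kg·m·s⁻²
  (d) s⁻²
All reduce to kg·m·s⁻² except (d), which is s⁻².

(d)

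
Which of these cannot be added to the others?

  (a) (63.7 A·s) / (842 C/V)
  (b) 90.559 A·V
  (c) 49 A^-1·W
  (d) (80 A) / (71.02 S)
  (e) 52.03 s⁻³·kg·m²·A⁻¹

Reduce each to base SI dimensions:
  (a) [s·A] / [kg⁻¹·m⁻²·s⁴·A²] = kg·m²·s⁻³·A⁻¹
  (b) V·A = J·C⁻¹·A = kg·m²·s⁻³
  (c) W·A⁻¹ = J·s⁻¹·A⁻¹ = kg·m²·s⁻³·A⁻¹
  (d) [A] / [kg⁻¹·m⁻²·s³·A²] = kg·m²·s⁻³·A⁻¹
  (e) kg·m²·s⁻³·A⁻¹
All reduce to kg·m²·s⁻³·A⁻¹ except (b), which is kg·m²·s⁻³.

(b)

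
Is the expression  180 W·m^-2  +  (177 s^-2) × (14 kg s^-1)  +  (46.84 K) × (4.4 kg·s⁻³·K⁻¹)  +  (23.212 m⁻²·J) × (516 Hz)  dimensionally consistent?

Yes

Reduce each to base SI dimensions:
  180 W·m^-2:  W·m⁻² = J·s⁻¹·m⁻² = kg·s⁻³
  (177 s^-2) × (14 kg s^-1):  [s⁻²] · [kg·s⁻¹] = kg·s⁻³
  (46.84 K) × (4.4 kg·s⁻³·K⁻¹):  [K] · [kg·s⁻³·K⁻¹] = kg·s⁻³
  (23.212 m⁻²·J) × (516 Hz):  [kg·s⁻²] · [s⁻¹] = kg·s⁻³
Every term reduces to kg·s⁻³.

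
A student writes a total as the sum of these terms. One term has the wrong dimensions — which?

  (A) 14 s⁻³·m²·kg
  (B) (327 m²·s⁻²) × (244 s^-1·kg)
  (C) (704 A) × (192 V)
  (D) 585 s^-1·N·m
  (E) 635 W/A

(E)

Dimensions:
  (A) kg·m²·s⁻³
  (B) [m²·s⁻²] · [kg·s⁻¹] = kg·m²·s⁻³
  (C) [A] · [kg·m²·s⁻³·A⁻¹] = kg·m²·s⁻³
  (D) N·m·s⁻¹ = kg·m·s⁻²·m·s⁻¹ = kg·m²·s⁻³
  (E) W·A⁻¹ = J·s⁻¹·A⁻¹ = kg·m²·s⁻³·A⁻¹
All reduce to kg·m²·s⁻³ except (E), which is kg·m²·s⁻³·A⁻¹.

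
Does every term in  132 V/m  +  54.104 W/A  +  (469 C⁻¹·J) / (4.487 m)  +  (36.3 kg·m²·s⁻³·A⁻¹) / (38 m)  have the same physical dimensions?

Expand each in SI base units:
  132 V/m:  V·m⁻¹ = J·C⁻¹·m⁻¹ = kg·m·s⁻³·A⁻¹
  54.104 W/A:  W·A⁻¹ = J·s⁻¹·A⁻¹ = kg·m²·s⁻³·A⁻¹
  (469 C⁻¹·J) / (4.487 m):  [kg·m²·s⁻³·A⁻¹] / [m] = kg·m·s⁻³·A⁻¹
  (36.3 kg·m²·s⁻³·A⁻¹) / (38 m):  [kg·m²·s⁻³·A⁻¹] / [m] = kg·m·s⁻³·A⁻¹
The terms do not share a single dimension (kg·m²·s⁻³·A⁻¹ vs kg·m·s⁻³·A⁻¹).

No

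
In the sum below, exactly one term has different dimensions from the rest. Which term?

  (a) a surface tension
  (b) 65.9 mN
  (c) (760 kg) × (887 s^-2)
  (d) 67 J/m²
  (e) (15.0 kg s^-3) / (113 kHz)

(b)

In SI base units:
  (a) [surface tension] = kg·s⁻²
  (b) N = kg·m·s⁻²
  (c) [kg] · [s⁻²] = kg·s⁻²
  (d) J·m⁻² = N·m·m⁻² = kg·s⁻²
  (e) [kg·s⁻³] / [s⁻¹] = kg·s⁻²
All reduce to kg·s⁻² except (b), which is kg·m·s⁻².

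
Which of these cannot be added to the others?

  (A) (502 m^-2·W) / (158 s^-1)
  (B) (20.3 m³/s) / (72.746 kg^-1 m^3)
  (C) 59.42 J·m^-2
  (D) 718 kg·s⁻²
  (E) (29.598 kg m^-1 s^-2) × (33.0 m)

(B)

Reduce each to base SI dimensions:
  (A) [kg·s⁻³] / [s⁻¹] = kg·s⁻²
  (B) [m³·s⁻¹] / [kg⁻¹·m³] = kg·s⁻¹
  (C) J·m⁻² = N·m·m⁻² = kg·s⁻²
  (D) kg·s⁻²
  (E) [kg·m⁻¹·s⁻²] · [m] = kg·s⁻²
All reduce to kg·s⁻² except (B), which is kg·s⁻¹.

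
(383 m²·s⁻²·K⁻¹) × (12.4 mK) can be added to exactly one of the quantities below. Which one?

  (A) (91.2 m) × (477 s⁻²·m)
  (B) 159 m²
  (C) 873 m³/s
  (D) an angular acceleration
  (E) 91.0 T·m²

(A)

Reference: [m²·s⁻²·K⁻¹] · [K] = m²·s⁻².
Each option:
  (A) [m] · [m·s⁻²] = m²·s⁻²  ← same
  (B) m²
  (C) m³·s⁻¹
  (D) [angular acceleration] = s⁻²
  (E) T·m² = Wb·m⁻²·m² = kg·m²·s⁻²·A⁻¹
Only (A) matches m²·s⁻².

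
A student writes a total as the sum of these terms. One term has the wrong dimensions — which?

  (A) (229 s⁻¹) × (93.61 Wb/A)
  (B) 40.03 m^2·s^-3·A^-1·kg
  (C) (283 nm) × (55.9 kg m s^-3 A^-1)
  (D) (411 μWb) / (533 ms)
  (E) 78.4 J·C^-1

(A)

Dimensions:
  (A) [s⁻¹] · [kg·m²·s⁻²·A⁻²] = kg·m²·s⁻³·A⁻²
  (B) kg·m²·s⁻³·A⁻¹
  (C) [m] · [kg·m·s⁻³·A⁻¹] = kg·m²·s⁻³·A⁻¹
  (D) [kg·m²·s⁻²·A⁻¹] / [s] = kg·m²·s⁻³·A⁻¹
  (E) J·C⁻¹ = N·m·(s·A)⁻¹ = kg·m²·s⁻³·A⁻¹
All reduce to kg·m²·s⁻³·A⁻¹ except (A), which is kg·m²·s⁻³·A⁻².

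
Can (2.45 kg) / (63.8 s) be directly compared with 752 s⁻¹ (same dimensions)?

No

In SI base units:
  (2.45 kg) / (63.8 s):  [kg] / [s] = kg·s⁻¹
  752 s⁻¹:  s⁻¹
kg·s⁻¹ ≠ s⁻¹, so they cannot be added.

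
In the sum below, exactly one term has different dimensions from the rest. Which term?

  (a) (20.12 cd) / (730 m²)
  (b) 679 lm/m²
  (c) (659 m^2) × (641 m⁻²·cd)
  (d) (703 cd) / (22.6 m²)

(c)

Reduce each to base SI dimensions:
  (a) [cd] / [m²] = m⁻²·cd
  (b) lm·m⁻² = cd·m⁻² = m⁻²·cd
  (c) [m²] · [m⁻²·cd] = cd
  (d) [cd] / [m²] = m⁻²·cd
All reduce to m⁻²·cd except (c), which is cd.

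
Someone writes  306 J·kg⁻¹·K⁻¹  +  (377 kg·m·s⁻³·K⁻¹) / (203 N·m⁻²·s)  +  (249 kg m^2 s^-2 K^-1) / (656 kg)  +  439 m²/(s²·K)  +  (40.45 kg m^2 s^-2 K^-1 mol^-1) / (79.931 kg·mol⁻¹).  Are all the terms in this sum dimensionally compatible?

Yes

Expand each in SI base units:
  306 J·kg⁻¹·K⁻¹:  J·kg⁻¹·K⁻¹ = N·m·kg⁻¹·K⁻¹ = m²·s⁻²·K⁻¹
  (377 kg·m·s⁻³·K⁻¹) / (203 N·m⁻²·s):  [kg·m·s⁻³·K⁻¹] / [kg·m⁻¹·s⁻¹] = m²·s⁻²·K⁻¹
  (249 kg m^2 s^-2 K^-1) / (656 kg):  [kg·m²·s⁻²·K⁻¹] / [kg] = m²·s⁻²·K⁻¹
  439 m²/(s²·K):  m²·s⁻²·K⁻¹
  (40.45 kg m^2 s^-2 K^-1 mol^-1) / (79.931 kg·mol⁻¹):  [kg·m²·s⁻²·K⁻¹·mol⁻¹] / [kg·mol⁻¹] = m²·s⁻²·K⁻¹
Every term reduces to m²·s⁻²·K⁻¹.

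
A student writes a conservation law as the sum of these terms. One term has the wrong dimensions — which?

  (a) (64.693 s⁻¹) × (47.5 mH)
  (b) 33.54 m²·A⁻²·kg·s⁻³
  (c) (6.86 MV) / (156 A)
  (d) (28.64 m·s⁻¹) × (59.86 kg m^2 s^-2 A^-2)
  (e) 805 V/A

In SI base units:
  (a) [s⁻¹] · [kg·m²·s⁻²·A⁻²] = kg·m²·s⁻³·A⁻²
  (b) kg·m²·s⁻³·A⁻²
  (c) [kg·m²·s⁻³·A⁻¹] / [A] = kg·m²·s⁻³·A⁻²
  (d) [m·s⁻¹] · [kg·m²·s⁻²·A⁻²] = kg·m³·s⁻³·A⁻²
  (e) V·A⁻¹ = J·C⁻¹·A⁻¹ = kg·m²·s⁻³·A⁻²
All reduce to kg·m²·s⁻³·A⁻² except (d), which is kg·m³·s⁻³·A⁻².

(d)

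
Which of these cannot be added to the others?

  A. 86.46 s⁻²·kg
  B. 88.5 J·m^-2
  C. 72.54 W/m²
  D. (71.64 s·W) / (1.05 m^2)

C.

In SI base units:
  A. kg·s⁻²
  B. J·m⁻² = N·m·m⁻² = kg·s⁻²
  C. W·m⁻² = J·s⁻¹·m⁻² = kg·s⁻³
  D. [kg·m²·s⁻²] / [m²] = kg·s⁻²
All reduce to kg·s⁻² except C., which is kg·s⁻³.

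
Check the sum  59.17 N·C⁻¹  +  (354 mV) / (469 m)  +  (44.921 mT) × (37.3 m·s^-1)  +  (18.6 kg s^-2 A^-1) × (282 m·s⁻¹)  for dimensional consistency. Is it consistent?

Yes

Dimensions:
  59.17 N·C⁻¹:  N·C⁻¹ = kg·m·s⁻²·(s·A)⁻¹ = kg·m·s⁻³·A⁻¹
  (354 mV) / (469 m):  [kg·m²·s⁻³·A⁻¹] / [m] = kg·m·s⁻³·A⁻¹
  (44.921 mT) × (37.3 m·s^-1):  [kg·s⁻²·A⁻¹] · [m·s⁻¹] = kg·m·s⁻³·A⁻¹
  (18.6 kg s^-2 A^-1) × (282 m·s⁻¹):  [kg·s⁻²·A⁻¹] · [m·s⁻¹] = kg·m·s⁻³·A⁻¹
Every term reduces to kg·m·s⁻³·A⁻¹.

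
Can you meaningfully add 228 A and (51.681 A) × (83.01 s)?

In SI base units:
  228 A:  A
  (51.681 A) × (83.01 s):  [A] · [s] = s·A
A ≠ s·A, so they cannot be added.

No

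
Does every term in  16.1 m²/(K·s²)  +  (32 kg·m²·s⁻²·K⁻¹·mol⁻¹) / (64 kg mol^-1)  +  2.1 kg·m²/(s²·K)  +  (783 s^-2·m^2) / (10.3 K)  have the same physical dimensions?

Expand each in SI base units:
  16.1 m²/(K·s²):  m²·s⁻²·K⁻¹
  (32 kg·m²·s⁻²·K⁻¹·mol⁻¹) / (64 kg mol^-1):  [kg·m²·s⁻²·K⁻¹·mol⁻¹] / [kg·mol⁻¹] = m²·s⁻²·K⁻¹
  2.1 kg·m²/(s²·K):  kg·m²·s⁻²·K⁻¹
  (783 s^-2·m^2) / (10.3 K):  [m²·s⁻²] / [K] = m²·s⁻²·K⁻¹
The terms do not share a single dimension (kg·m²·s⁻²·K⁻¹ vs m²·s⁻²·K⁻¹).

No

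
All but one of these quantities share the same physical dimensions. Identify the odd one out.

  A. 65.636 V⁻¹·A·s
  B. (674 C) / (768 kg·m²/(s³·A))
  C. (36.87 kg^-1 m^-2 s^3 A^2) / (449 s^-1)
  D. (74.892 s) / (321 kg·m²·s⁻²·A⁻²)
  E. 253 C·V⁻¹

D.

Reduce each to base SI dimensions:
  A. A·s·V⁻¹ = A·s·(J·C⁻¹)⁻¹ = kg⁻¹·m⁻²·s⁴·A²
  B. [s·A] / [kg·m²·s⁻³·A⁻¹] = kg⁻¹·m⁻²·s⁴·A²
  C. [kg⁻¹·m⁻²·s³·A²] / [s⁻¹] = kg⁻¹·m⁻²·s⁴·A²
  D. [s] / [kg·m²·s⁻²·A⁻²] = kg⁻¹·m⁻²·s³·A²
  E. C·V⁻¹ = s·A·(J·C⁻¹)⁻¹ = kg⁻¹·m⁻²·s⁴·A²
All reduce to kg⁻¹·m⁻²·s⁴·A² except D., which is kg⁻¹·m⁻²·s³·A².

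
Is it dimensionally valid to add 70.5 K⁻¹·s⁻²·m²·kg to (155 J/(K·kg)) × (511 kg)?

Yes

Dimensions:
  70.5 K⁻¹·s⁻²·m²·kg:  kg·m²·s⁻²·K⁻¹
  (155 J/(K·kg)) × (511 kg):  [m²·s⁻²·K⁻¹] · [kg] = kg·m²·s⁻²·K⁻¹
Both are kg·m²·s⁻²·K⁻¹, so they have the same dimensions and can be added.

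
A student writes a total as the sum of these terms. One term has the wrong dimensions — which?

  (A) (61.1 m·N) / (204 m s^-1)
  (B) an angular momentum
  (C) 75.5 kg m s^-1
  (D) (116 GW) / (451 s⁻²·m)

Work out the base dimensions of each:
  (A) [kg·m²·s⁻²] / [m·s⁻¹] = kg·m·s⁻¹
  (B) [angular momentum] = kg·m²·s⁻¹
  (C) kg·m·s⁻¹
  (D) [kg·m²·s⁻³] / [m·s⁻²] = kg·m·s⁻¹
All reduce to kg·m·s⁻¹ except (B), which is kg·m²·s⁻¹.

(B)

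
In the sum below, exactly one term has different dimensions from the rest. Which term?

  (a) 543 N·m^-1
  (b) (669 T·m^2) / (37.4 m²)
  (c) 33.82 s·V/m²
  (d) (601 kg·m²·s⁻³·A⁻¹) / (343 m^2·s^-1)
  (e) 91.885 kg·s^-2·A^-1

(a)

Work out the base dimensions of each:
  (a) N·m⁻¹ = kg·m·s⁻²·m⁻¹ = kg·s⁻²
  (b) [kg·m²·s⁻²·A⁻¹] / [m²] = kg·s⁻²·A⁻¹
  (c) V·s·m⁻² = J·C⁻¹·s·m⁻² = kg·s⁻²·A⁻¹
  (d) [kg·m²·s⁻³·A⁻¹] / [m²·s⁻¹] = kg·s⁻²·A⁻¹
  (e) kg·s⁻²·A⁻¹
All reduce to kg·s⁻²·A⁻¹ except (a), which is kg·s⁻².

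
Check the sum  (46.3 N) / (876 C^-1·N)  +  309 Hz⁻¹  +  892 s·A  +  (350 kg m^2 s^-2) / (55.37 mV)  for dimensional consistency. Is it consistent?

Dimensions:
  (46.3 N) / (876 C^-1·N):  [kg·m·s⁻²] / [kg·m·s⁻³·A⁻¹] = s·A
  309 Hz⁻¹:  Hz⁻¹ = (s⁻¹)⁻¹ = s
  892 s·A:  A·s = s·A
  (350 kg m^2 s^-2) / (55.37 mV):  [kg·m²·s⁻²] / [kg·m²·s⁻³·A⁻¹] = s·A
The terms do not share a single dimension (s vs s·A).

No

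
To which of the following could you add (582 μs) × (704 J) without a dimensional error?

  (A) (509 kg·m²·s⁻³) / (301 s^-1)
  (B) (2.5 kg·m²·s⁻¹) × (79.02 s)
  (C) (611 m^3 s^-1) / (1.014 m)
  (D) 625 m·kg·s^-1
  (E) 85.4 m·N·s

(E)

Reference: [s] · [kg·m²·s⁻²] = kg·m²·s⁻¹.
Each option:
  (A) [kg·m²·s⁻³] / [s⁻¹] = kg·m²·s⁻²
  (B) [kg·m²·s⁻¹] · [s] = kg·m²
  (C) [m³·s⁻¹] / [m] = m²·s⁻¹
  (D) kg·m·s⁻¹
  (E) N·m·s = kg·m·s⁻²·m·s = kg·m²·s⁻¹  ← same
Only (E) matches kg·m²·s⁻¹.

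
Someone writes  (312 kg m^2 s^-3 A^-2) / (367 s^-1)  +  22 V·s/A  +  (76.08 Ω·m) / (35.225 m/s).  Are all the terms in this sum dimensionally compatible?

Reduce each to base SI dimensions:
  (312 kg m^2 s^-3 A^-2) / (367 s^-1):  [kg·m²·s⁻³·A⁻²] / [s⁻¹] = kg·m²·s⁻²·A⁻²
  22 V·s/A:  V·s·A⁻¹ = J·C⁻¹·s·A⁻¹ = kg·m²·s⁻²·A⁻²
  (76.08 Ω·m) / (35.225 m/s):  [kg·m³·s⁻³·A⁻²] / [m·s⁻¹] = kg·m²·s⁻²·A⁻²
Every term reduces to kg·m²·s⁻²·A⁻².

Yes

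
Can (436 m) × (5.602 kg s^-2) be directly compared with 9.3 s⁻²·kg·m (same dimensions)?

Yes

Dimensions:
  (436 m) × (5.602 kg s^-2):  [m] · [kg·s⁻²] = kg·m·s⁻²
  9.3 s⁻²·kg·m:  kg·m·s⁻²
Both are kg·m·s⁻², so they have the same dimensions and can be added.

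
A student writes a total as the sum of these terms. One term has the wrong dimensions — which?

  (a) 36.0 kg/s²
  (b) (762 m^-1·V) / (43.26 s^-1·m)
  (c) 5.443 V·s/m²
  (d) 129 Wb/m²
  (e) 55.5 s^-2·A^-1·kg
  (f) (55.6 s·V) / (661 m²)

Reduce each to base SI dimensions:
  (a) kg·s⁻²
  (b) [kg·m·s⁻³·A⁻¹] / [m·s⁻¹] = kg·s⁻²·A⁻¹
  (c) V·s·m⁻² = J·C⁻¹·s·m⁻² = kg·s⁻²·A⁻¹
  (d) Wb·m⁻² = V·s·m⁻² = kg·s⁻²·A⁻¹
  (e) kg·s⁻²·A⁻¹
  (f) [kg·m²·s⁻²·A⁻¹] / [m²] = kg·s⁻²·A⁻¹
All reduce to kg·s⁻²·A⁻¹ except (a), which is kg·s⁻².

(a)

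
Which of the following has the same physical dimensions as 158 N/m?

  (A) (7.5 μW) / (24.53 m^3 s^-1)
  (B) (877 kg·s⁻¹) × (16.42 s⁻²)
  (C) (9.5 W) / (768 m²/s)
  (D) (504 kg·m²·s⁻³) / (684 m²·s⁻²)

Reference: N·m⁻¹ = kg·m·s⁻²·m⁻¹ = kg·s⁻².
Each option:
  (A) [kg·m²·s⁻³] / [m³·s⁻¹] = kg·m⁻¹·s⁻²
  (B) [kg·s⁻¹] · [s⁻²] = kg·s⁻³
  (C) [kg·m²·s⁻³] / [m²·s⁻¹] = kg·s⁻²  ← same
  (D) [kg·m²·s⁻³] / [m²·s⁻²] = kg·s⁻¹
Only (C) matches kg·s⁻².

(C)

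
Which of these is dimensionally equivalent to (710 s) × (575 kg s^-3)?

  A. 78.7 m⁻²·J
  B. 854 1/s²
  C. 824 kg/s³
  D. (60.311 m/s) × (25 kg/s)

A.

Reference: [s] · [kg·s⁻³] = kg·s⁻².
Each option:
  A. J·m⁻² = N·m·m⁻² = kg·s⁻²  ← same
  B. s⁻²
  C. kg·s⁻³
  D. [m·s⁻¹] · [kg·s⁻¹] = kg·m·s⁻²
Only A. matches kg·s⁻².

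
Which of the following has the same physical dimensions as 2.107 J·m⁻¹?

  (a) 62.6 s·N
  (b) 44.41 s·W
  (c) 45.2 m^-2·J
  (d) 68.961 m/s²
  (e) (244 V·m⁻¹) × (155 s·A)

Reference: J·m⁻¹ = N·m·m⁻¹ = kg·m·s⁻².
Each option:
  (a) N·s = kg·m·s⁻²·s = kg·m·s⁻¹
  (b) W·s = J·s⁻¹·s = kg·m²·s⁻²
  (c) J·m⁻² = N·m·m⁻² = kg·s⁻²
  (d) m·s⁻²
  (e) [kg·m·s⁻³·A⁻¹] · [s·A] = kg·m·s⁻²  ← same
Only (e) matches kg·m·s⁻².

(e)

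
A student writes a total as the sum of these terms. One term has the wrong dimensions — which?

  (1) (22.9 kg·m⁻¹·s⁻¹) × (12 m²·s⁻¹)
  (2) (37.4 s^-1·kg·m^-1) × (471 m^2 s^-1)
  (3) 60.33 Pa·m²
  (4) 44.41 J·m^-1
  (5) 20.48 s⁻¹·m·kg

(5)

In SI base units:
  (1) [kg·m⁻¹·s⁻¹] · [m²·s⁻¹] = kg·m·s⁻²
  (2) [kg·m⁻¹·s⁻¹] · [m²·s⁻¹] = kg·m·s⁻²
  (3) Pa·m² = N·m⁻²·m² = kg·m·s⁻²
  (4) J·m⁻¹ = N·m·m⁻¹ = kg·m·s⁻²
  (5) kg·m·s⁻¹
All reduce to kg·m·s⁻² except (5), which is kg·m·s⁻¹.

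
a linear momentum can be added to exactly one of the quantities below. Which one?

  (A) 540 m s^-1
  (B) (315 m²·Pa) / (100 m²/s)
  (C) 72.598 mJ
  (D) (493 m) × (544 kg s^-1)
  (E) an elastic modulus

(D)

Reference: [linear momentum] = kg·m·s⁻¹.
Each option:
  (A) m·s⁻¹
  (B) [kg·m·s⁻²] / [m²·s⁻¹] = kg·m⁻¹·s⁻¹
  (C) J = N·m = kg·m²·s⁻²
  (D) [m] · [kg·s⁻¹] = kg·m·s⁻¹  ← same
  (E) [elastic modulus] = kg·m⁻¹·s⁻²
Only (D) matches kg·m·s⁻¹.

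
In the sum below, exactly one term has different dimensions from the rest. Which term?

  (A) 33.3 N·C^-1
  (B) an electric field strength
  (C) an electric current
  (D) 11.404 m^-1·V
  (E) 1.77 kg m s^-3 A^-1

Reduce each to base SI dimensions:
  (A) N·C⁻¹ = kg·m·s⁻²·(s·A)⁻¹ = kg·m·s⁻³·A⁻¹
  (B) [electric field strength] = kg·m·s⁻³·A⁻¹
  (C) [electric current] = A
  (D) V·m⁻¹ = J·C⁻¹·m⁻¹ = kg·m·s⁻³·A⁻¹
  (E) kg·m·s⁻³·A⁻¹
All reduce to kg·m·s⁻³·A⁻¹ except (C), which is A.

(C)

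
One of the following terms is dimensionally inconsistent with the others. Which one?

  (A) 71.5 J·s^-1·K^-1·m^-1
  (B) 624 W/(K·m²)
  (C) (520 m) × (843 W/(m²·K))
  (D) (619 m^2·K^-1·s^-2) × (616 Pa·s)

Reduce each to base SI dimensions:
  (A) J·s⁻¹·m⁻¹·K⁻¹ = N·m·s⁻¹·m⁻¹·K⁻¹ = kg·m·s⁻³·K⁻¹
  (B) W·m⁻²·K⁻¹ = J·s⁻¹·m⁻²·K⁻¹ = kg·s⁻³·K⁻¹
  (C) [m] · [kg·s⁻³·K⁻¹] = kg·m·s⁻³·K⁻¹
  (D) [m²·s⁻²·K⁻¹] · [kg·m⁻¹·s⁻¹] = kg·m·s⁻³·K⁻¹
All reduce to kg·m·s⁻³·K⁻¹ except (B), which is kg·s⁻³·K⁻¹.

(B)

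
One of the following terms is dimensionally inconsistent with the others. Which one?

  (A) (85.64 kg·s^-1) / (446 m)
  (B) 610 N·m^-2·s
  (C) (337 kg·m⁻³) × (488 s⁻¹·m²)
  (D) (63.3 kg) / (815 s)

Reduce each to base SI dimensions:
  (A) [kg·s⁻¹] / [m] = kg·m⁻¹·s⁻¹
  (B) N·s·m⁻² = kg·m·s⁻²·s·m⁻² = kg·m⁻¹·s⁻¹
  (C) [kg·m⁻³] · [m²·s⁻¹] = kg·m⁻¹·s⁻¹
  (D) [kg] / [s] = kg·s⁻¹
All reduce to kg·m⁻¹·s⁻¹ except (D), which is kg·s⁻¹.

(D)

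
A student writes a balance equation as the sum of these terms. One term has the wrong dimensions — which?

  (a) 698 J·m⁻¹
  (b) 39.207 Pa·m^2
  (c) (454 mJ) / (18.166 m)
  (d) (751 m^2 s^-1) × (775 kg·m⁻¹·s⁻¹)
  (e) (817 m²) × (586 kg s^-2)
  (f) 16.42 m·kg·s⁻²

(e)

Dimensions:
  (a) J·m⁻¹ = N·m·m⁻¹ = kg·m·s⁻²
  (b) Pa·m² = N·m⁻²·m² = kg·m·s⁻²
  (c) [kg·m²·s⁻²] / [m] = kg·m·s⁻²
  (d) [m²·s⁻¹] · [kg·m⁻¹·s⁻¹] = kg·m·s⁻²
  (e) [m²] · [kg·s⁻²] = kg·m²·s⁻²
  (f) kg·m·s⁻²
All reduce to kg·m·s⁻² except (e), which is kg·m²·s⁻².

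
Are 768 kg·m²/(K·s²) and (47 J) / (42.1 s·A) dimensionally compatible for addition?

Dimensions:
  768 kg·m²/(K·s²):  kg·m²·s⁻²·K⁻¹
  (47 J) / (42.1 s·A):  [kg·m²·s⁻²] / [s·A] = kg·m²·s⁻³·A⁻¹
kg·m²·s⁻²·K⁻¹ ≠ kg·m²·s⁻³·A⁻¹, so they cannot be added.

No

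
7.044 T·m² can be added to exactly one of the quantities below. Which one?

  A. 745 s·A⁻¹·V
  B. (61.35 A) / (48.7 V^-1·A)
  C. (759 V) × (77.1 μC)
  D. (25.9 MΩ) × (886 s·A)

Reference: T·m² = Wb·m⁻²·m² = kg·m²·s⁻²·A⁻¹.
Each option:
  A. V·s·A⁻¹ = J·C⁻¹·s·A⁻¹ = kg·m²·s⁻²·A⁻²
  B. [A] / [kg⁻¹·m⁻²·s³·A²] = kg·m²·s⁻³·A⁻¹
  C. [kg·m²·s⁻³·A⁻¹] · [s·A] = kg·m²·s⁻²
  D. [kg·m²·s⁻³·A⁻²] · [s·A] = kg·m²·s⁻²·A⁻¹  ← same
Only D. matches kg·m²·s⁻²·A⁻¹.

D.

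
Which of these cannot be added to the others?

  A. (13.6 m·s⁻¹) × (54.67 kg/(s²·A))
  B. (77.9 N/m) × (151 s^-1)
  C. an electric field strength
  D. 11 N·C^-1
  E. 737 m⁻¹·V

In SI base units:
  A. [m·s⁻¹] · [kg·s⁻²·A⁻¹] = kg·m·s⁻³·A⁻¹
  B. [kg·s⁻²] · [s⁻¹] = kg·s⁻³
  C. [electric field strength] = kg·m·s⁻³·A⁻¹
  D. N·C⁻¹ = kg·m·s⁻²·(s·A)⁻¹ = kg·m·s⁻³·A⁻¹
  E. V·m⁻¹ = J·C⁻¹·m⁻¹ = kg·m·s⁻³·A⁻¹
All reduce to kg·m·s⁻³·A⁻¹ except B., which is kg·s⁻³.

B.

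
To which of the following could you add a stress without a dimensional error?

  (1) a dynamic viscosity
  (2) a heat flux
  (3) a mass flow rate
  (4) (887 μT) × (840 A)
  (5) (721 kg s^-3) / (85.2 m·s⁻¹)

Reference: [stress] = kg·m⁻¹·s⁻².
Each option:
  (1) [dynamic viscosity] = kg·m⁻¹·s⁻¹
  (2) [heat flux] = kg·s⁻³
  (3) [mass flow rate] = kg·s⁻¹
  (4) [kg·s⁻²·A⁻¹] · [A] = kg·s⁻²
  (5) [kg·s⁻³] / [m·s⁻¹] = kg·m⁻¹·s⁻²  ← same
Only (5) matches kg·m⁻¹·s⁻².

(5)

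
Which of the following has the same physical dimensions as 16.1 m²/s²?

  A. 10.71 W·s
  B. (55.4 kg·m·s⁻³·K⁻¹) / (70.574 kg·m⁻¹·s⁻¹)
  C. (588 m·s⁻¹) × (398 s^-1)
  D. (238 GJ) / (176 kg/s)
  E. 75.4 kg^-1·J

E.

Reference: m²·s⁻².
Each option:
  A. W·s = J·s⁻¹·s = kg·m²·s⁻²
  B. [kg·m·s⁻³·K⁻¹] / [kg·m⁻¹·s⁻¹] = m²·s⁻²·K⁻¹
  C. [m·s⁻¹] · [s⁻¹] = m·s⁻²
  D. [kg·m²·s⁻²] / [kg·s⁻¹] = m²·s⁻¹
  E. J·kg⁻¹ = N·m·kg⁻¹ = m²·s⁻²  ← same
Only E. matches m²·s⁻².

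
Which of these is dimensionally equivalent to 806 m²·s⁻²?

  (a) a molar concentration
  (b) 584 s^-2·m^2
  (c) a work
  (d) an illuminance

(b)

Reference: m²·s⁻².
Each option:
  (a) [molar concentration] = m⁻³·mol
  (b) m²·s⁻²  ← same
  (c) [work] = kg·m²·s⁻²
  (d) [illuminance] = m⁻²·cd
Only (b) matches m²·s⁻².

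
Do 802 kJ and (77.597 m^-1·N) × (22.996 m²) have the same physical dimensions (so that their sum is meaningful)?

Dimensions:
  802 kJ:  J = N·m = kg·m²·s⁻²
  (77.597 m^-1·N) × (22.996 m²):  [kg·s⁻²] · [m²] = kg·m²·s⁻²
Both are kg·m²·s⁻², so they have the same dimensions and can be added.

Yes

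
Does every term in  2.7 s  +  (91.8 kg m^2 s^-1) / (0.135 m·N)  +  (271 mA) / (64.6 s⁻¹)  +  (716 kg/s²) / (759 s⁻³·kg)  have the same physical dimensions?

No

Dimensions:
  2.7 s:  s
  (91.8 kg m^2 s^-1) / (0.135 m·N):  [kg·m²·s⁻¹] / [kg·m²·s⁻²] = s
  (271 mA) / (64.6 s⁻¹):  [A] / [s⁻¹] = s·A
  (716 kg/s²) / (759 s⁻³·kg):  [kg·s⁻²] / [kg·s⁻³] = s
The terms do not share a single dimension (s vs s·A).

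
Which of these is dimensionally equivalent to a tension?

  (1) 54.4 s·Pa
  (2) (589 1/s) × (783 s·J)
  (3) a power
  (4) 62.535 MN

(4)

Reference: [tension] = kg·m·s⁻².
Each option:
  (1) Pa·s = N·m⁻²·s = kg·m⁻¹·s⁻¹
  (2) [s⁻¹] · [kg·m²·s⁻¹] = kg·m²·s⁻²
  (3) [power] = kg·m²·s⁻³
  (4) N = kg·m·s⁻²  ← same
Only (4) matches kg·m·s⁻².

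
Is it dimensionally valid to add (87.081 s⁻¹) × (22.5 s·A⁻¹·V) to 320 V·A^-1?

Yes

Expand each in SI base units:
  (87.081 s⁻¹) × (22.5 s·A⁻¹·V):  [s⁻¹] · [kg·m²·s⁻²·A⁻²] = kg·m²·s⁻³·A⁻²
  320 V·A^-1:  V·A⁻¹ = J·C⁻¹·A⁻¹ = kg·m²·s⁻³·A⁻²
Both are kg·m²·s⁻³·A⁻², so they have the same dimensions and can be added.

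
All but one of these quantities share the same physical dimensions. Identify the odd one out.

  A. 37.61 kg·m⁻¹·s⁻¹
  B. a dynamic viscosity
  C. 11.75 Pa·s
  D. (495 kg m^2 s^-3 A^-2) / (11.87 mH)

D.

Dimensions:
  A. kg·m⁻¹·s⁻¹
  B. [dynamic viscosity] = kg·m⁻¹·s⁻¹
  C. Pa·s = N·m⁻²·s = kg·m⁻¹·s⁻¹
  D. [kg·m²·s⁻³·A⁻²] / [kg·m²·s⁻²·A⁻²] = s⁻¹
All reduce to kg·m⁻¹·s⁻¹ except D., which is s⁻¹.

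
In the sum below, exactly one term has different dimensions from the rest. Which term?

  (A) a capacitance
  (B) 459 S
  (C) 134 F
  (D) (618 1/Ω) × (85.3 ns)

Reduce each to base SI dimensions:
  (A) [capacitance] = kg⁻¹·m⁻²·s⁴·A²
  (B) S = Ω⁻¹ = kg⁻¹·m⁻²·s³·A²
  (C) F = C·V⁻¹ = kg⁻¹·m⁻²·s⁴·A²
  (D) [kg⁻¹·m⁻²·s³·A²] · [s] = kg⁻¹·m⁻²·s⁴·A²
All reduce to kg⁻¹·m⁻²·s⁴·A² except (B), which is kg⁻¹·m⁻²·s³·A².

(B)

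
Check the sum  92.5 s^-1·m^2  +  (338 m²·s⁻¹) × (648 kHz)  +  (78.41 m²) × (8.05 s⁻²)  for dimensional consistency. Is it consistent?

No

In SI base units:
  92.5 s^-1·m^2:  m²·s⁻¹
  (338 m²·s⁻¹) × (648 kHz):  [m²·s⁻¹] · [s⁻¹] = m²·s⁻²
  (78.41 m²) × (8.05 s⁻²):  [m²] · [s⁻²] = m²·s⁻²
The terms do not share a single dimension (m²·s⁻² vs m²·s⁻¹).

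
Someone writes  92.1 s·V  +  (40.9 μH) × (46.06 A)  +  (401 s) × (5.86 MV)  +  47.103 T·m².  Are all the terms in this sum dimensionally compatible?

Yes

Reduce each to base SI dimensions:
  92.1 s·V:  V·s = J·C⁻¹·s = kg·m²·s⁻²·A⁻¹
  (40.9 μH) × (46.06 A):  [kg·m²·s⁻²·A⁻²] · [A] = kg·m²·s⁻²·A⁻¹
  (401 s) × (5.86 MV):  [s] · [kg·m²·s⁻³·A⁻¹] = kg·m²·s⁻²·A⁻¹
  47.103 T·m²:  T·m² = Wb·m⁻²·m² = kg·m²·s⁻²·A⁻¹
Every term reduces to kg·m²·s⁻²·A⁻¹.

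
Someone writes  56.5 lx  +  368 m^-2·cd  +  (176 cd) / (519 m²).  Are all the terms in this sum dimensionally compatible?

Yes

Expand each in SI base units:
  56.5 lx:  lx = lm·m⁻² = m⁻²·cd
  368 m^-2·cd:  cd·m⁻² = m⁻²·cd
  (176 cd) / (519 m²):  [cd] / [m²] = m⁻²·cd
Every term reduces to m⁻²·cd.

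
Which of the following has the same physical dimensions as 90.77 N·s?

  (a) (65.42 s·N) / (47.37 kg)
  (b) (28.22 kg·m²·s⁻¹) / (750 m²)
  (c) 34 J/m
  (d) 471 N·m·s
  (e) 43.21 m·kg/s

Reference: N·s = kg·m·s⁻²·s = kg·m·s⁻¹.
Each option:
  (a) [kg·m·s⁻¹] / [kg] = m·s⁻¹
  (b) [kg·m²·s⁻¹] / [m²] = kg·s⁻¹
  (c) J·m⁻¹ = N·m·m⁻¹ = kg·m·s⁻²
  (d) N·m·s = kg·m·s⁻²·m·s = kg·m²·s⁻¹
  (e) kg·m·s⁻¹  ← same
Only (e) matches kg·m·s⁻¹.

(e)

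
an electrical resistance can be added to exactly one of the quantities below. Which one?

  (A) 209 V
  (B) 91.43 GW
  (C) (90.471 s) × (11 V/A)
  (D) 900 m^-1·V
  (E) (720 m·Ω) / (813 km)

(E)

Reference: [electrical resistance] = kg·m²·s⁻³·A⁻².
Each option:
  (A) V = J·C⁻¹ = kg·m²·s⁻³·A⁻¹
  (B) W = J·s⁻¹ = kg·m²·s⁻³
  (C) [s] · [kg·m²·s⁻³·A⁻²] = kg·m²·s⁻²·A⁻²
  (D) V·m⁻¹ = J·C⁻¹·m⁻¹ = kg·m·s⁻³·A⁻¹
  (E) [kg·m³·s⁻³·A⁻²] / [m] = kg·m²·s⁻³·A⁻²  ← same
Only (E) matches kg·m²·s⁻³·A⁻².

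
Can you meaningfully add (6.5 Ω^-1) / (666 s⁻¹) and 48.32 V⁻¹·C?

Dimensions:
  (6.5 Ω^-1) / (666 s⁻¹):  [kg⁻¹·m⁻²·s³·A²] / [s⁻¹] = kg⁻¹·m⁻²·s⁴·A²
  48.32 V⁻¹·C:  C·V⁻¹ = s·A·(J·C⁻¹)⁻¹ = kg⁻¹·m⁻²·s⁴·A²
Both are kg⁻¹·m⁻²·s⁴·A², so they have the same dimensions and can be added.

Yes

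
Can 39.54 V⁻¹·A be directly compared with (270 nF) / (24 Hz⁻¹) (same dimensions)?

In SI base units:
  39.54 V⁻¹·A:  A·V⁻¹ = A·(J·C⁻¹)⁻¹ = kg⁻¹·m⁻²·s³·A²
  (270 nF) / (24 Hz⁻¹):  [kg⁻¹·m⁻²·s⁴·A²] / [s] = kg⁻¹·m⁻²·s³·A²
Both are kg⁻¹·m⁻²·s³·A², so they have the same dimensions and can be added.

Yes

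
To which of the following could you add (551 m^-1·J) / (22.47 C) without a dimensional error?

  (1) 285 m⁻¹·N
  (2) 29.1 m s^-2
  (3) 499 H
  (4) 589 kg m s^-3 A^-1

Reference: [kg·m·s⁻²] / [s·A] = kg·m·s⁻³·A⁻¹.
Each option:
  (1) N·m⁻¹ = kg·m·s⁻²·m⁻¹ = kg·s⁻²
  (2) m·s⁻²
  (3) H = V·s·A⁻¹ = kg·m²·s⁻²·A⁻²
  (4) kg·m·s⁻³·A⁻¹  ← same
Only (4) matches kg·m·s⁻³·A⁻¹.

(4)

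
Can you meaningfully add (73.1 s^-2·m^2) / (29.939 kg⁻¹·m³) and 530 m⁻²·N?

Yes

Reduce each to base SI dimensions:
  (73.1 s^-2·m^2) / (29.939 kg⁻¹·m³):  [m²·s⁻²] / [kg⁻¹·m³] = kg·m⁻¹·s⁻²
  530 m⁻²·N:  N·m⁻² = kg·m·s⁻²·m⁻² = kg·m⁻¹·s⁻²
Both are kg·m⁻¹·s⁻², so they have the same dimensions and can be added.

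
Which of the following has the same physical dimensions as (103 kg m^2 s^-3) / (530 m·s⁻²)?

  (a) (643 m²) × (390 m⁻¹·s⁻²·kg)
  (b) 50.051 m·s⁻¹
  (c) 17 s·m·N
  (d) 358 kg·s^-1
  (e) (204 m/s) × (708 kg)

Reference: [kg·m²·s⁻³] / [m·s⁻²] = kg·m·s⁻¹.
Each option:
  (a) [m²] · [kg·m⁻¹·s⁻²] = kg·m·s⁻²
  (b) m·s⁻¹
  (c) N·m·s = kg·m·s⁻²·m·s = kg·m²·s⁻¹
  (d) kg·s⁻¹
  (e) [m·s⁻¹] · [kg] = kg·m·s⁻¹  ← same
Only (e) matches kg·m·s⁻¹.

(e)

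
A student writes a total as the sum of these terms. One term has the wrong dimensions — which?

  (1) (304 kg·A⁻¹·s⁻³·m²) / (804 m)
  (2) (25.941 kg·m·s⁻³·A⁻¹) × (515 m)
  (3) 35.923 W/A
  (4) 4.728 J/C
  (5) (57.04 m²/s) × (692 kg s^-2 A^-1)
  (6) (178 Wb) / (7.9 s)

(1)

Reduce each to base SI dimensions:
  (1) [kg·m²·s⁻³·A⁻¹] / [m] = kg·m·s⁻³·A⁻¹
  (2) [kg·m·s⁻³·A⁻¹] · [m] = kg·m²·s⁻³·A⁻¹
  (3) W·A⁻¹ = J·s⁻¹·A⁻¹ = kg·m²·s⁻³·A⁻¹
  (4) J·C⁻¹ = N·m·(s·A)⁻¹ = kg·m²·s⁻³·A⁻¹
  (5) [m²·s⁻¹] · [kg·s⁻²·A⁻¹] = kg·m²·s⁻³·A⁻¹
  (6) [kg·m²·s⁻²·A⁻¹] / [s] = kg·m²·s⁻³·A⁻¹
All reduce to kg·m²·s⁻³·A⁻¹ except (1), which is kg·m·s⁻³·A⁻¹.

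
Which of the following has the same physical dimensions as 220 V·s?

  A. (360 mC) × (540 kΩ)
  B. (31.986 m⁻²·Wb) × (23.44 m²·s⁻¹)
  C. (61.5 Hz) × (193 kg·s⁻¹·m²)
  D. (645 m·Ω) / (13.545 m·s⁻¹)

A.

Reference: V·s = J·C⁻¹·s = kg·m²·s⁻²·A⁻¹.
Each option:
  A. [s·A] · [kg·m²·s⁻³·A⁻²] = kg·m²·s⁻²·A⁻¹  ← same
  B. [kg·s⁻²·A⁻¹] · [m²·s⁻¹] = kg·m²·s⁻³·A⁻¹
  C. [s⁻¹] · [kg·m²·s⁻¹] = kg·m²·s⁻²
  D. [kg·m³·s⁻³·A⁻²] / [m·s⁻¹] = kg·m²·s⁻²·A⁻²
Only A. matches kg·m²·s⁻²·A⁻¹.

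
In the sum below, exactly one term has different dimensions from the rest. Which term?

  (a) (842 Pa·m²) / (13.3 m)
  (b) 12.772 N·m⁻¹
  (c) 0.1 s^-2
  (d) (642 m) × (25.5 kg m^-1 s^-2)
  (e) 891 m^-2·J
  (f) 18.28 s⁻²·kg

Reduce each to base SI dimensions:
  (a) [kg·m·s⁻²] / [m] = kg·s⁻²
  (b) N·m⁻¹ = kg·m·s⁻²·m⁻¹ = kg·s⁻²
  (c) s⁻²
  (d) [m] · [kg·m⁻¹·s⁻²] = kg·s⁻²
  (e) J·m⁻² = N·m·m⁻² = kg·s⁻²
  (f) kg·s⁻²
All reduce to kg·s⁻² except (c), which is s⁻².

(c)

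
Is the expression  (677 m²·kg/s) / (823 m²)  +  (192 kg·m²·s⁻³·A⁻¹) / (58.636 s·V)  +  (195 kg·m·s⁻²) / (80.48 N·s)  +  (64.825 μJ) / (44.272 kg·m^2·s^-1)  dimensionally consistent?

No

Dimensions:
  (677 m²·kg/s) / (823 m²):  [kg·m²·s⁻¹] / [m²] = kg·s⁻¹
  (192 kg·m²·s⁻³·A⁻¹) / (58.636 s·V):  [kg·m²·s⁻³·A⁻¹] / [kg·m²·s⁻²·A⁻¹] = s⁻¹
  (195 kg·m·s⁻²) / (80.48 N·s):  [kg·m·s⁻²] / [kg·m·s⁻¹] = s⁻¹
  (64.825 μJ) / (44.272 kg·m^2·s^-1):  [kg·m²·s⁻²] / [kg·m²·s⁻¹] = s⁻¹
The terms do not share a single dimension (kg·s⁻¹ vs s⁻¹).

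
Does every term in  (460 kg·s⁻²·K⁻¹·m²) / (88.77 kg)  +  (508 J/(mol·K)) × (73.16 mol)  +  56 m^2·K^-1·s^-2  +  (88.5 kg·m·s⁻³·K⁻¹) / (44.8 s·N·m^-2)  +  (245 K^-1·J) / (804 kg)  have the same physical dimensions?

Work out the base dimensions of each:
  (460 kg·s⁻²·K⁻¹·m²) / (88.77 kg):  [kg·m²·s⁻²·K⁻¹] / [kg] = m²·s⁻²·K⁻¹
  (508 J/(mol·K)) × (73.16 mol):  [kg·m²·s⁻²·K⁻¹·mol⁻¹] · [mol] = kg·m²·s⁻²·K⁻¹
  56 m^2·K^-1·s^-2:  m²·s⁻²·K⁻¹
  (88.5 kg·m·s⁻³·K⁻¹) / (44.8 s·N·m^-2):  [kg·m·s⁻³·K⁻¹] / [kg·m⁻¹·s⁻¹] = m²·s⁻²·K⁻¹
  (245 K^-1·J) / (804 kg):  [kg·m²·s⁻²·K⁻¹] / [kg] = m²·s⁻²·K⁻¹
The terms do not share a single dimension (kg·m²·s⁻²·K⁻¹ vs m²·s⁻²·K⁻¹).

No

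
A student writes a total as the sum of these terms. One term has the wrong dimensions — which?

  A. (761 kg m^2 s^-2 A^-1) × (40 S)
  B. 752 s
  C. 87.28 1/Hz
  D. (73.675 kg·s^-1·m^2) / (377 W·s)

A.

Expand each in SI base units:
  A. [kg·m²·s⁻²·A⁻¹] · [kg⁻¹·m⁻²·s³·A²] = s·A
  B. s
  C. Hz⁻¹ = (s⁻¹)⁻¹ = s
  D. [kg·m²·s⁻¹] / [kg·m²·s⁻²] = s
All reduce to s except A., which is s·A.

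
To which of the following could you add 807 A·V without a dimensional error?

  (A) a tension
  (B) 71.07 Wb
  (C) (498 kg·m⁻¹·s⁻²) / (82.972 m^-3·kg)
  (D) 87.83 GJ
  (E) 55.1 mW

(E)

Reference: V·A = J·C⁻¹·A = kg·m²·s⁻³.
Each option:
  (A) [tension] = kg·m·s⁻²
  (B) Wb = V·s = kg·m²·s⁻²·A⁻¹
  (C) [kg·m⁻¹·s⁻²] / [kg·m⁻³] = m²·s⁻²
  (D) J = N·m = kg·m²·s⁻²
  (E) W = J·s⁻¹ = kg·m²·s⁻³  ← same
Only (E) matches kg·m²·s⁻³.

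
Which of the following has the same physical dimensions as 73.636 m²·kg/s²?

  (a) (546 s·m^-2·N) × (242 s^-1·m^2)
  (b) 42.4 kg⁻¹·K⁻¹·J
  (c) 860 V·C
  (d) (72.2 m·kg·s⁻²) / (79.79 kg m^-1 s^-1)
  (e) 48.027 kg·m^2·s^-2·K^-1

(c)

Reference: kg·m²·s⁻².
Each option:
  (a) [kg·m⁻¹·s⁻¹] · [m²·s⁻¹] = kg·m·s⁻²
  (b) J·kg⁻¹·K⁻¹ = N·m·kg⁻¹·K⁻¹ = m²·s⁻²·K⁻¹
  (c) C·V = s·A·J·C⁻¹ = kg·m²·s⁻²  ← same
  (d) [kg·m·s⁻²] / [kg·m⁻¹·s⁻¹] = m²·s⁻¹
  (e) kg·m²·s⁻²·K⁻¹
Only (c) matches kg·m²·s⁻².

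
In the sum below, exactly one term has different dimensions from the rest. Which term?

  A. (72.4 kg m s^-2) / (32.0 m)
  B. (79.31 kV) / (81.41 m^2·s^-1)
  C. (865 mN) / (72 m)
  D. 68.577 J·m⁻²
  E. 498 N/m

Dimensions:
  A. [kg·m·s⁻²] / [m] = kg·s⁻²
  B. [kg·m²·s⁻³·A⁻¹] / [m²·s⁻¹] = kg·s⁻²·A⁻¹
  C. [kg·m·s⁻²] / [m] = kg·s⁻²
  D. J·m⁻² = N·m·m⁻² = kg·s⁻²
  E. N·m⁻¹ = kg·m·s⁻²·m⁻¹ = kg·s⁻²
All reduce to kg·s⁻² except B., which is kg·s⁻²·A⁻¹.

B.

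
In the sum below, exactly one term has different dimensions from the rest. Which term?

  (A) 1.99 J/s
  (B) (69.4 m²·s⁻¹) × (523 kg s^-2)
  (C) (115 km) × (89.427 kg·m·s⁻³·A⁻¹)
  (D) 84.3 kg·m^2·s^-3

(C)

Work out the base dimensions of each:
  (A) J·s⁻¹ = N·m·s⁻¹ = kg·m²·s⁻³
  (B) [m²·s⁻¹] · [kg·s⁻²] = kg·m²·s⁻³
  (C) [m] · [kg·m·s⁻³·A⁻¹] = kg·m²·s⁻³·A⁻¹
  (D) kg·m²·s⁻³
All reduce to kg·m²·s⁻³ except (C), which is kg·m²·s⁻³·A⁻¹.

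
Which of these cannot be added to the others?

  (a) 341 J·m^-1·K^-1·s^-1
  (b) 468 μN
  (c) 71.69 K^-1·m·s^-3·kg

Reduce each to base SI dimensions:
  (a) J·s⁻¹·m⁻¹·K⁻¹ = N·m·s⁻¹·m⁻¹·K⁻¹ = kg·m·s⁻³·K⁻¹
  (b) N = kg·m·s⁻²
  (c) kg·m·s⁻³·K⁻¹
All reduce to kg·m·s⁻³·K⁻¹ except (b), which is kg·m·s⁻².

(b)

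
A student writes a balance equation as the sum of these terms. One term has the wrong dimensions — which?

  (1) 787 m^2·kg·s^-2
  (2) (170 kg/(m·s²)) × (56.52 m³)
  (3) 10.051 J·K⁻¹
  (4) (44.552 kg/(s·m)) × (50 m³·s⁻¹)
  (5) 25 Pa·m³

(3)

Expand each in SI base units:
  (1) kg·m²·s⁻²
  (2) [kg·m⁻¹·s⁻²] · [m³] = kg·m²·s⁻²
  (3) J·K⁻¹ = N·m·K⁻¹ = kg·m²·s⁻²·K⁻¹
  (4) [kg·m⁻¹·s⁻¹] · [m³·s⁻¹] = kg·m²·s⁻²
  (5) Pa·m³ = N·m⁻²·m³ = kg·m²·s⁻²
All reduce to kg·m²·s⁻² except (3), which is kg·m²·s⁻²·K⁻¹.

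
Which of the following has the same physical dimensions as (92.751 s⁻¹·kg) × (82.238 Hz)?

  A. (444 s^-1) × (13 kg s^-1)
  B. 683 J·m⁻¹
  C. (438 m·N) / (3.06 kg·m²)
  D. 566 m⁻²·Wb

A.

Reference: [kg·s⁻¹] · [s⁻¹] = kg·s⁻².
Each option:
  A. [s⁻¹] · [kg·s⁻¹] = kg·s⁻²  ← same
  B. J·m⁻¹ = N·m·m⁻¹ = kg·m·s⁻²
  C. [kg·m²·s⁻²] / [kg·m²] = s⁻²
  D. Wb·m⁻² = V·s·m⁻² = kg·s⁻²·A⁻¹
Only A. matches kg·s⁻².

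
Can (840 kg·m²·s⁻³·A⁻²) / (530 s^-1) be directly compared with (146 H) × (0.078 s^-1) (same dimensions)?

No

In SI base units:
  (840 kg·m²·s⁻³·A⁻²) / (530 s^-1):  [kg·m²·s⁻³·A⁻²] / [s⁻¹] = kg·m²·s⁻²·A⁻²
  (146 H) × (0.078 s^-1):  [kg·m²·s⁻²·A⁻²] · [s⁻¹] = kg·m²·s⁻³·A⁻²
kg·m²·s⁻²·A⁻² ≠ kg·m²·s⁻³·A⁻², so they cannot be added.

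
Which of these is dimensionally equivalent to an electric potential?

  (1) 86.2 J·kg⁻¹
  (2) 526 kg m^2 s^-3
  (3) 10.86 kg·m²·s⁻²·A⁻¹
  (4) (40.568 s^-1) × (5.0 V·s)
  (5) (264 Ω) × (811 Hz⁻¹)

Reference: [electric potential] = kg·m²·s⁻³·A⁻¹.
Each option:
  (1) J·kg⁻¹ = N·m·kg⁻¹ = m²·s⁻²
  (2) kg·m²·s⁻³
  (3) kg·m²·s⁻²·A⁻¹
  (4) [s⁻¹] · [kg·m²·s⁻²·A⁻¹] = kg·m²·s⁻³·A⁻¹  ← same
  (5) [kg·m²·s⁻³·A⁻²] · [s] = kg·m²·s⁻²·A⁻²
Only (4) matches kg·m²·s⁻³·A⁻¹.

(4)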